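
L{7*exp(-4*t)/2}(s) 7/(2*(s+4))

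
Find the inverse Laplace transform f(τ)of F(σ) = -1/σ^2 -τ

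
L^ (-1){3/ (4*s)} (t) 3/4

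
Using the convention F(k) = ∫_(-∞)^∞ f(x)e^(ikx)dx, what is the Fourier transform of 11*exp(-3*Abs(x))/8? 33/(4*(k^2 + 9))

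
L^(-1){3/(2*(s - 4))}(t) 3*exp(4*t)/2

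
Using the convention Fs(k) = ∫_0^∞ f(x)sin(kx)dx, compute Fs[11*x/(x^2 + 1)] 11*pi*exp(-k)/2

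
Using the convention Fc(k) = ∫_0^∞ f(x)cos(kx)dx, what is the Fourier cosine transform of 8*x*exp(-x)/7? 8*(1 - k^2)/(7*(k^2 + 1)^2)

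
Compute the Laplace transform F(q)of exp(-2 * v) 1/(q+2)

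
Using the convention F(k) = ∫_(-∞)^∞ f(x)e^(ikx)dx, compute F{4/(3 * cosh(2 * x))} 2 * pi/(3 * cosh(pi * k/4))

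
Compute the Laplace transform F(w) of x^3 6/w^4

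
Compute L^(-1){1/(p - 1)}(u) exp(u)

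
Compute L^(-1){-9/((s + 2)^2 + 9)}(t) -3*exp(-2*t)*sin(3*t)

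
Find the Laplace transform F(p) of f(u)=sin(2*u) 2/(p^2 + 4) 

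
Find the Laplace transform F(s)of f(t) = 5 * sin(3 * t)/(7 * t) 5 * atan(3/s)/7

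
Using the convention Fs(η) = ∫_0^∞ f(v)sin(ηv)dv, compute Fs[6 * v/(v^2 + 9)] 3 * pi * exp(-3 * η)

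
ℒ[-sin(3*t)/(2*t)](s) -atan(3/s)/2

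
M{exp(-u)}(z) gamma(z)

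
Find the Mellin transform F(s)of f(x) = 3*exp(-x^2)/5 3*gamma(s/2)/10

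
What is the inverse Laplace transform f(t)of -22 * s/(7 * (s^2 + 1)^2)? -11 * t * sin(t)/7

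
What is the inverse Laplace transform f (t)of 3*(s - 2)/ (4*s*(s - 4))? 3*exp (2*t)*cosh (2*t)/4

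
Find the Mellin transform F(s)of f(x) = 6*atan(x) -3*pi*sec(pi*s/2)/s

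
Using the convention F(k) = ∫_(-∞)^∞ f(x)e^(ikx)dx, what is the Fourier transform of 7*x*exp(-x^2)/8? 7*I*sqrt(pi)*k*exp(-k^2/4)/16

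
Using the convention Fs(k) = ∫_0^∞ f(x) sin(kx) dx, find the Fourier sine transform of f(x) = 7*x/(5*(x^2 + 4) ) 7*pi*exp(-2*k) /10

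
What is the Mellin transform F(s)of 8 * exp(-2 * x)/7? 2^(3 - s) * gamma(s)/7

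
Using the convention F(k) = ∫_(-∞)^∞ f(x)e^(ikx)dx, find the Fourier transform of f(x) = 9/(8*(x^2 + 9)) 3*pi*exp(-3*Abs(k))/8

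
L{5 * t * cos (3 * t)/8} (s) 5 * (s^2 - 9)/ (8 * (s^2 + 9)^2)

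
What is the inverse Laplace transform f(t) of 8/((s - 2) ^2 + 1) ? 8*exp(2*t)*sin(t) 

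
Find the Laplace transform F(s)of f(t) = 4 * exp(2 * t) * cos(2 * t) 4 * (s - 2)/((s - 2)^2 + 4)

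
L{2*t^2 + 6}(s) 6/s + 4/s^3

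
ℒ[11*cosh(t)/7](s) 11*s/(7*(s^2 - 1))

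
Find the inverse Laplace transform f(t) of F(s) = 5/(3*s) 5/3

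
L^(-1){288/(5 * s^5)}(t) 12 * t^4/5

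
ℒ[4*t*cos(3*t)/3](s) 4*(s^2 - 9)/(3*(s^2 + 9)^2)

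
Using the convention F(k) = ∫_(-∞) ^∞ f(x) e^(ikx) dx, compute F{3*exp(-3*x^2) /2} sqrt(3)*sqrt(pi)*exp(-k^2/12) /2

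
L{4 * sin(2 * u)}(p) 8/(p^2 + 4)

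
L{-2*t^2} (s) -4/s^3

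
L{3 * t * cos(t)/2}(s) 3 * (s^2 - 1)/(2 * (s^2 + 1)^2)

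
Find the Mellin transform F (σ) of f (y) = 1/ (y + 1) pi*csc (pi*σ) 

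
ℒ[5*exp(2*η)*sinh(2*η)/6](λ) 5/(3*λ*(λ - 4))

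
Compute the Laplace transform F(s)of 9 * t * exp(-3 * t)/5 9/(5 * (s + 3)^2)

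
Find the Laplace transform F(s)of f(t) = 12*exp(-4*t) 12/(s + 4)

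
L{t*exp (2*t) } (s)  (s - 2) ^ (-2) 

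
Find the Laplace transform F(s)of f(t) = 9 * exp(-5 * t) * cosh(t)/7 9 * (s+5)/(7 * ((s+5)^2-1))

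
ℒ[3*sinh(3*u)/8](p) 9/(8*(p^2 - 9))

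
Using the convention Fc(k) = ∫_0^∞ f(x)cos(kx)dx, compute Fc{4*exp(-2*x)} 8/(k^2 + 4)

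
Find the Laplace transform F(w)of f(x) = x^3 6/w^4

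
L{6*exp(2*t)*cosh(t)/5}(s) 6*(s - 2)/(5*((s - 2)^2-1))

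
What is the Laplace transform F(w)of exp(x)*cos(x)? (w - 1)/((w - 1)^2+1)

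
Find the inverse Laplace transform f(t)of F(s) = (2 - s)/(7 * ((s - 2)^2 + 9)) -exp(2 * t) * cos(3 * t)/7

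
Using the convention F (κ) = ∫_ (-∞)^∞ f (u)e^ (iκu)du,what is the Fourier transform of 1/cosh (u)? pi/cosh (pi*κ/2)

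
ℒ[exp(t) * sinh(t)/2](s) 1/(2 * s * (s - 2))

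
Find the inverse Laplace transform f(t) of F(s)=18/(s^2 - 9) 6 * sinh(3 * t) 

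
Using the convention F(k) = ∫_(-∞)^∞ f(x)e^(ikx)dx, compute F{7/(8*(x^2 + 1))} 7*pi*exp(-Abs(k))/8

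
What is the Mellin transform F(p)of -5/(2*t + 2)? -5*pi*csc(pi*p)/2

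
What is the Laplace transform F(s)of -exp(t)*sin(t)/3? -1/(3*(s - 1)^2 + 3)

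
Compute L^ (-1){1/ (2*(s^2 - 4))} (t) sinh (2*t)/4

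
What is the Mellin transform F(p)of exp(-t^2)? gamma(p/2)/2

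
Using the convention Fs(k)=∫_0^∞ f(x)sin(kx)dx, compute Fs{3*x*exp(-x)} 6*k/(k^2 + 1)^2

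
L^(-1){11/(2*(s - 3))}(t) 11*exp(3*t)/2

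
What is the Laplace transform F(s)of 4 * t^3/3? 8/s^4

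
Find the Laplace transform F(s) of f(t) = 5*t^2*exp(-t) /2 5/(s + 1) ^3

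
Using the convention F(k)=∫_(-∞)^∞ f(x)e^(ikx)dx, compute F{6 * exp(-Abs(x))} 12/(k^2 + 1)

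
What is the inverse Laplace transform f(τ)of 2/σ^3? τ^2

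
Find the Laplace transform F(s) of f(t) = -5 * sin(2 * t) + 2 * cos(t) 2 * s/(s^2 + 1) - 10/(s^2 + 4) 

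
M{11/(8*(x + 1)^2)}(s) -11*pi*(s - 1)/(8*sin(pi*s))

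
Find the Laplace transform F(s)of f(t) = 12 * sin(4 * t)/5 48/(5 * (s^2 + 16))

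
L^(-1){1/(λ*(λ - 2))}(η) exp(η)*sinh(η)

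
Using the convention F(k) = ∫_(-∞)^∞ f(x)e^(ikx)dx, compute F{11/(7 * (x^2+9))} 11 * pi * exp(-3 * Abs(k))/21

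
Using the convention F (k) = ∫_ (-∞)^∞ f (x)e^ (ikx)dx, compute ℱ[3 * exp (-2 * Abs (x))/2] 6/ (k^2 + 4)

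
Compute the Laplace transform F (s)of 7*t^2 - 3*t 14/s^3 - 3/s^2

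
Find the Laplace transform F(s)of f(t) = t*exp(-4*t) (s + 4)^(-2)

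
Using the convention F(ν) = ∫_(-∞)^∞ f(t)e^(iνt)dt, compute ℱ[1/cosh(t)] pi/cosh(pi*ν/2)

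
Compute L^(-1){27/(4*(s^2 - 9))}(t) 9*sinh(3*t)/4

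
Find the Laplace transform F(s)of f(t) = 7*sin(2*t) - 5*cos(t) 14/(s^2+4) - 5*s/(s^2+1)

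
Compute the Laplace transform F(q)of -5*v -5/q^2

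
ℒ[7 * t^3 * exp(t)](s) 42/(s - 1)^4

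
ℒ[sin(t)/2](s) 1/(2*(s^2 + 1))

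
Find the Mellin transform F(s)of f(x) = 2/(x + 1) 2*pi*csc(pi*s)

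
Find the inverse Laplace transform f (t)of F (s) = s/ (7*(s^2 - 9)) cosh (3*t)/7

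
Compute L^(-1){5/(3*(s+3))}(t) 5*exp(-3*t)/3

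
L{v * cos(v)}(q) (q^2 - 1)/(q^2 + 1)^2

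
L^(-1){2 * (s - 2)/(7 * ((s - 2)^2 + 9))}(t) 2 * exp(2 * t) * cos(3 * t)/7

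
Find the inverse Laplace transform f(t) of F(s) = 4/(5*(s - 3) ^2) 4*t*exp(3*t) /5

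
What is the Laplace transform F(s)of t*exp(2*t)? (s - 2)^(-2)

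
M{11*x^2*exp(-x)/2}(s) 11*gamma(s + 2)/2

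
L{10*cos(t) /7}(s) 10*s/(7*(s^2 + 1) ) 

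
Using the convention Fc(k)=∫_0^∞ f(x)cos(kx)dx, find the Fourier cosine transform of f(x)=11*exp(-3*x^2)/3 11*sqrt(3)*sqrt(pi)*exp(-k^2/12)/18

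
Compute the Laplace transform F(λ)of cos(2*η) λ/(λ^2 + 4)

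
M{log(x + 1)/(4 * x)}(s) -pi * csc(pi * s)/(4 * s - 4)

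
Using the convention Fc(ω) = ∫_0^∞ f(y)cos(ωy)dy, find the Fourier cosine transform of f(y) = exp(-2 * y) 2/(ω^2 + 4)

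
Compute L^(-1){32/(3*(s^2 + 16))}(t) 8*sin(4*t)/3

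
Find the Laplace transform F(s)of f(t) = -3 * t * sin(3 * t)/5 -18 * s/(5 * (s^2 + 9)^2)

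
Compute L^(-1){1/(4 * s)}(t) 1/4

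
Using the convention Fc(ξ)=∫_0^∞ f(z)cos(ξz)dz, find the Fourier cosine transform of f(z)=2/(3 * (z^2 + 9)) pi * exp(-3 * ξ)/9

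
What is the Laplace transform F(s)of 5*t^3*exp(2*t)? 30/(s - 2)^4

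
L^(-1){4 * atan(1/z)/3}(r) 4 * sin(r)/(3 * r)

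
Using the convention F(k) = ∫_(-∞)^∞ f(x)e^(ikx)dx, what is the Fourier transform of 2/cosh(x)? 2 * pi/cosh(pi * k/2)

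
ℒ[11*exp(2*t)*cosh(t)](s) 11*(s - 2)/((s - 2)^2 - 1)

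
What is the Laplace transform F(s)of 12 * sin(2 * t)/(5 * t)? 12 * atan(2/s)/5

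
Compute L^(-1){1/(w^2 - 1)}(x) sinh(x)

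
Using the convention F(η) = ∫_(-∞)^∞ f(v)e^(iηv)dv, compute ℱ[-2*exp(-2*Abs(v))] -8/(η^2 + 4)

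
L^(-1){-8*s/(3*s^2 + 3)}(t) -8*cos(t)/3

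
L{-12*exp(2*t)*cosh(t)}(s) 12*(2 - s)/((s - 2)^2 - 1)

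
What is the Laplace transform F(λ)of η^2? 2/λ^3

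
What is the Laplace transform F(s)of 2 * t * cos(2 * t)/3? 2 * (s^2 - 4)/(3 * (s^2 + 4)^2)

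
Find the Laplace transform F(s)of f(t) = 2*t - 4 2/s^2-4/s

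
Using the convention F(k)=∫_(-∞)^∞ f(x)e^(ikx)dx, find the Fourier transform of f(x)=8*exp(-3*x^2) 8*sqrt(3)*sqrt(pi)*exp(-k^2/12)/3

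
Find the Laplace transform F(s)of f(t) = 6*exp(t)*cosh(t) 6*(s - 1)/(s*(s - 2))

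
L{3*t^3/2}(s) 9/s^4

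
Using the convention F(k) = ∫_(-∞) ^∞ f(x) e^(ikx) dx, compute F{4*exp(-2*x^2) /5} 2*sqrt(2)*sqrt(pi)*exp(-k^2/8) /5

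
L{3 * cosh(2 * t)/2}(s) 3 * s/(2 * (s^2-4))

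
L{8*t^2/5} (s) 16/ (5*s^3)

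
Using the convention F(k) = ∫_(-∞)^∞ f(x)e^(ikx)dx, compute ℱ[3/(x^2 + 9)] pi * exp(-3 * Abs(k))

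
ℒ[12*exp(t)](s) 12/(s - 1)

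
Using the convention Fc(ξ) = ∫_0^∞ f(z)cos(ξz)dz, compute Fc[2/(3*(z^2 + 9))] pi*exp(-3*ξ)/9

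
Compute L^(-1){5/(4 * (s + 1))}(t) 5 * exp(-t)/4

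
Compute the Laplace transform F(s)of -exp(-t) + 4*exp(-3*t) 4/(s + 3) - 1/(s + 1)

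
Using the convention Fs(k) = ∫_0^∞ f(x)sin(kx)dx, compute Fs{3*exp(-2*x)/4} 3*k/(4*(k^2 + 4))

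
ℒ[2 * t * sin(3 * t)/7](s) 12 * s/(7 * (s^2 + 9)^2)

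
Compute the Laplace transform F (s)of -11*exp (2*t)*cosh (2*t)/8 11*(2 - s)/ (8*s*(s - 4))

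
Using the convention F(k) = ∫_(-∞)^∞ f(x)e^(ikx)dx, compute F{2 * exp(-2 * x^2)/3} sqrt(2) * sqrt(pi) * exp(-k^2/8)/3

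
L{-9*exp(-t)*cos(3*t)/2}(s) 9*(-s - 1)/(2*((s+1)^2+9))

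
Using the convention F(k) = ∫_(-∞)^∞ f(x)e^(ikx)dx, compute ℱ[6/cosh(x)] 6*pi/cosh(pi*k/2)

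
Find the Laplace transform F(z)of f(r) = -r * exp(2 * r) -1/(z - 2)^2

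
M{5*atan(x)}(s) -5*pi*sec(pi*s/2)/(2*s)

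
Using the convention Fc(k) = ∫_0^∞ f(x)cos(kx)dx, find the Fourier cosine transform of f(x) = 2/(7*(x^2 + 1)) pi*exp(-k)/7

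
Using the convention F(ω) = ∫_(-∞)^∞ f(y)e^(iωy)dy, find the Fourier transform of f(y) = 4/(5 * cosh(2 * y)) 2 * pi/(5 * cosh(pi * ω/4))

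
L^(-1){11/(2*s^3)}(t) 11*t^2/4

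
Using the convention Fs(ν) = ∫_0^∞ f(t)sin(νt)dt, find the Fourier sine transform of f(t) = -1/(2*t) -pi/4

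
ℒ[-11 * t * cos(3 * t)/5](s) 11 * (9 - s^2)/(5 * (s^2 + 9)^2)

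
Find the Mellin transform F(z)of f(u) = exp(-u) gamma(z)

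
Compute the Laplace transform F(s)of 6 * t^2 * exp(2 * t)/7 12/(7 * (s - 2)^3)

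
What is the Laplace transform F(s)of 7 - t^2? 7/s - 2/s^3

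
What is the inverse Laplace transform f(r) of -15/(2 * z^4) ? -5 * r^3/4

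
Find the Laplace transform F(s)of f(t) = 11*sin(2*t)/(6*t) 11*atan(2/s)/6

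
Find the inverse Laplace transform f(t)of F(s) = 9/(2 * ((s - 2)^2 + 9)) 3 * exp(2 * t) * sin(3 * t)/2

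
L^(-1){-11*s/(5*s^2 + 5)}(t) -11*cos(t)/5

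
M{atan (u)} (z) -pi * sec (pi * z/2)/ (2 * z)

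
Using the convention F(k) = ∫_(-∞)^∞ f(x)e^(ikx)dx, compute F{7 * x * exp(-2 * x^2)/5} 7 * sqrt(2) * I * sqrt(pi) * k * exp(-k^2/8)/40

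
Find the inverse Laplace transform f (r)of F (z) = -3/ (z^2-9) -sinh (3*r)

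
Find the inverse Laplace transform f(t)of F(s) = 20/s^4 10 * t^3/3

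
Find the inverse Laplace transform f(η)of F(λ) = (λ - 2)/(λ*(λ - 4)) exp(2*η)*cosh(2*η)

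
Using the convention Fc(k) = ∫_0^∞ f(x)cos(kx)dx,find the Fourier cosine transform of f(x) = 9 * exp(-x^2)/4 9 * sqrt(pi) * exp(-k^2/4)/8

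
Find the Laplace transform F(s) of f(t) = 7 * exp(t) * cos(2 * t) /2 7 * (s - 1) /(2 * ((s - 1) ^2 + 4) ) 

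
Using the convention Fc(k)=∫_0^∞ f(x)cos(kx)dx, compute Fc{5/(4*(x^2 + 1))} 5*pi*exp(-k)/8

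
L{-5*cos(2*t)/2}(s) -5*s/(2*s^2 + 8)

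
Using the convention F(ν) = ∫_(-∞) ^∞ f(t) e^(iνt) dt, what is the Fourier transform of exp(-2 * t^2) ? sqrt(2) * sqrt(pi) * exp(-ν^2/8) /2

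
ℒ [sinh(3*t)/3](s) 1/(s^2 - 9)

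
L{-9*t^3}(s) -54/s^4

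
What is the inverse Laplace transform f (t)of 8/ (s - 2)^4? 4*t^3*exp (2*t)/3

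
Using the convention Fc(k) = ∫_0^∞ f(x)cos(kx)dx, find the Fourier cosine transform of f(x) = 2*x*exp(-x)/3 2*(1 - k^2)/(3*(k^2+1)^2)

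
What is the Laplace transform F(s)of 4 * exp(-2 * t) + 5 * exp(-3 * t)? 5/(s + 3) + 4/(s + 2)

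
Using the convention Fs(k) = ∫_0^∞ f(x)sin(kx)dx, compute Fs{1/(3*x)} pi/6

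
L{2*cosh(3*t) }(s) 2*s/(s^2 - 9) 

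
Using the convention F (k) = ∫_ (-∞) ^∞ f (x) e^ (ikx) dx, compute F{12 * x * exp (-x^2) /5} 6 * I * sqrt (pi) * k * exp (-k^2/4) /5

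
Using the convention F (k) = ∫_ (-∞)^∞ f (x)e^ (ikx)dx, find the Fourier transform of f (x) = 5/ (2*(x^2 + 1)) 5*pi*exp (-Abs (k))/2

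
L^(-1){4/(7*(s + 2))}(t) 4*exp(-2*t)/7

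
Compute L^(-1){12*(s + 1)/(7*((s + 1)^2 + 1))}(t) 12*exp(-t)*cos(t)/7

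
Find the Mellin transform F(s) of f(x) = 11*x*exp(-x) 11*gamma(s + 1) 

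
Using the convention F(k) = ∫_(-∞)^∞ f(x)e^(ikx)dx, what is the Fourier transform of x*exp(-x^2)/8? I*sqrt(pi)*k*exp(-k^2/4)/16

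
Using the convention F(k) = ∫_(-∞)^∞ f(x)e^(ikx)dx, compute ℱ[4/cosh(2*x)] 2*pi/cosh(pi*k/4)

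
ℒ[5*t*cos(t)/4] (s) 5*(s^2 - 1)/(4*(s^2 + 1)^2)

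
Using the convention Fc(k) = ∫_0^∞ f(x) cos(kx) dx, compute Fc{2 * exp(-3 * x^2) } sqrt(3) * sqrt(pi) * exp(-k^2/12) /3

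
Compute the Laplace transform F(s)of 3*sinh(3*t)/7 9/(7*(s^2 - 9))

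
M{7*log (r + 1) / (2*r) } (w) -7*pi*csc (pi*w) / (2*w - 2) 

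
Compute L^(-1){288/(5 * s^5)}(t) 12 * t^4/5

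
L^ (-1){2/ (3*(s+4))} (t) 2*exp (-4*t)/3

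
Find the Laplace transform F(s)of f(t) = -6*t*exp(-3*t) -6/(s + 3)^2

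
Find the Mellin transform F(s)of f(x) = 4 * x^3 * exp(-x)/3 4 * gamma(s+3)/3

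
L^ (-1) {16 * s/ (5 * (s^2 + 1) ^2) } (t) 8 * t * sin (t) /5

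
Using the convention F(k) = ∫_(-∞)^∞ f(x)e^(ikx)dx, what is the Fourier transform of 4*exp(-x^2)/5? 4*sqrt(pi)*exp(-k^2/4)/5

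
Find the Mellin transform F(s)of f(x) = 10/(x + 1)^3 5 * pi * (s - 2) * (s - 1)/sin(pi * s)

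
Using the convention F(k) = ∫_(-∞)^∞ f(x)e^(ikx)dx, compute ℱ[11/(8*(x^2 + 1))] 11*pi*exp(-Abs(k))/8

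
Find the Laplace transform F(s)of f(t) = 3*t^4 72/s^5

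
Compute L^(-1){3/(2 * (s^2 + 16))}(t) 3 * sin(4 * t)/8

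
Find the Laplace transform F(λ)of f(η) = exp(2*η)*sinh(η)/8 1/(8*((λ - 2)^2 - 1))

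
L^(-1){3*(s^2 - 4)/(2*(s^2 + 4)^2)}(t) 3*t*cos(2*t)/2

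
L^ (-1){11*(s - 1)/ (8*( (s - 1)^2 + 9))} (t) 11*exp (t)*cos (3*t)/8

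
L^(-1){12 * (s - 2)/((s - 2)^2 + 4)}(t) 12 * exp(2 * t) * cos(2 * t)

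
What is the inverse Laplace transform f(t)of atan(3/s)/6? sin(3*t)/(6*t)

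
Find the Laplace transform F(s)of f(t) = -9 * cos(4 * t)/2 -9 * s/(2 * s^2 + 32)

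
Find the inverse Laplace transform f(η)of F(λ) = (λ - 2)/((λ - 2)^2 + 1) exp(2*η)*cos(η)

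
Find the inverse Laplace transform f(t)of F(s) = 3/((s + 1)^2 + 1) 3 * exp(-t) * sin(t)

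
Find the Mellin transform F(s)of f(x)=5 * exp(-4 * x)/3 5 * gamma(s)/(3 * 4^s)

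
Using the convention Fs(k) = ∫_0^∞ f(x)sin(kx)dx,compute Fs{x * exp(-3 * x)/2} 3 * k/(k^2 + 9)^2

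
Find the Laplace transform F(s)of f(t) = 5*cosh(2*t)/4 5*s/(4*(s^2 - 4))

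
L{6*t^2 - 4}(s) 12/s^3 - 4/s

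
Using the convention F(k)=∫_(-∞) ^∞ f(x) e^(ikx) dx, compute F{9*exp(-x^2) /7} 9*sqrt(pi)*exp(-k^2/4) /7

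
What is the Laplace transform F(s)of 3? 3/s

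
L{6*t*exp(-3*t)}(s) 6/(s + 3)^2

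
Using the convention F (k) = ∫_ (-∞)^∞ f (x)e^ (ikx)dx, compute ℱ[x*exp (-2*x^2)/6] sqrt (2)*I*sqrt (pi)*k*exp (-k^2/8)/48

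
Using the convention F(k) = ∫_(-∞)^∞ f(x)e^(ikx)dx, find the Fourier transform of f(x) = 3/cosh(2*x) 3*pi/(2*cosh(pi*k/4))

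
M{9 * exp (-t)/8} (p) 9 * gamma (p)/8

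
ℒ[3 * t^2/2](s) 3/s^3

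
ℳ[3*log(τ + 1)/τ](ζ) -3*pi*csc(pi*ζ)/(ζ - 1)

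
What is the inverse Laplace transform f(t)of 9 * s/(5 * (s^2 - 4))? 9 * cosh(2 * t)/5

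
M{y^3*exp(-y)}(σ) gamma(σ + 3)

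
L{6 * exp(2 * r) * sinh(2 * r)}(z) 12/(z * (z - 4))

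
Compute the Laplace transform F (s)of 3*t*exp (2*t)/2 3/ (2*(s - 2)^2)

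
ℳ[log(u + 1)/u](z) -pi*csc(pi*z)/(z - 1)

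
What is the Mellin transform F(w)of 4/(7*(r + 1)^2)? -4*pi*(w - 1)/(7*sin(pi*w))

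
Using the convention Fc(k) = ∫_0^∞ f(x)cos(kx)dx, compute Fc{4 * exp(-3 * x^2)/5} 2 * sqrt(3) * sqrt(pi) * exp(-k^2/12)/15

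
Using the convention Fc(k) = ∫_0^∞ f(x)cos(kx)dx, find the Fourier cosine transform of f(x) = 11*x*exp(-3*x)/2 11*(9 - k^2)/(2*(k^2 + 9)^2)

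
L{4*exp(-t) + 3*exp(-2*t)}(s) 3/(s + 2) + 4/(s + 1)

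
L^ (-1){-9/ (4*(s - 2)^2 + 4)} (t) -9*exp (2*t)*sin (t)/4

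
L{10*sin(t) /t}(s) 10*atan(1/s) 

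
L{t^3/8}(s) 3/(4*s^4)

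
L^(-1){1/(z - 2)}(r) exp(2 * r)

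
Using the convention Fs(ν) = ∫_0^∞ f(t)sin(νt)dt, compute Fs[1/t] pi/2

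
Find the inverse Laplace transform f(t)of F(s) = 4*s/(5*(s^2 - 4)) 4*cosh(2*t)/5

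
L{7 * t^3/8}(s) 21/(4 * s^4)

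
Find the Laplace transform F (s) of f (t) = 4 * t 4/s^2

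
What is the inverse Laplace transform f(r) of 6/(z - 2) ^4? r^3 * exp(2 * r) 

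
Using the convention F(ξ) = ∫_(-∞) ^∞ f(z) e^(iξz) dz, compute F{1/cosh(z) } pi/cosh(pi * ξ/2) 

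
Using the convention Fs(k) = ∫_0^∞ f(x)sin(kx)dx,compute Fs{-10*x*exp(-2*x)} -40*k/(k^2 + 4)^2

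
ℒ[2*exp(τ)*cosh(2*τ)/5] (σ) 2*(σ - 1)/(5*((σ - 1)^2 - 4))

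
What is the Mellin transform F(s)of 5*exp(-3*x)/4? 5*gamma(s)/(4*3^s)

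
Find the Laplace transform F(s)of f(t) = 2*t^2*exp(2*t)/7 4/(7*(s - 2)^3)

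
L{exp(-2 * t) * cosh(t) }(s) (s + 2) /((s + 2) ^2 - 1) 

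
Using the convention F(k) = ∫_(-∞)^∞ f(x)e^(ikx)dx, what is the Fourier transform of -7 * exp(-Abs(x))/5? -14/(5 * k^2 + 5)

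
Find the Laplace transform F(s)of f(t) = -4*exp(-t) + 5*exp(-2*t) 5/(s + 2) - 4/(s + 1)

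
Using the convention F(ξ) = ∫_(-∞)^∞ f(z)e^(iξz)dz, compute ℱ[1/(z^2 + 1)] pi * exp(-Abs(ξ))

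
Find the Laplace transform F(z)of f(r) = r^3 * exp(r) 6/(z - 1)^4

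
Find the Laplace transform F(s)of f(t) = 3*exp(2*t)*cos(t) 3*(s - 2)/((s - 2)^2+1)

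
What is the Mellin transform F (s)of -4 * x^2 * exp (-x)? -4 * gamma (s + 2)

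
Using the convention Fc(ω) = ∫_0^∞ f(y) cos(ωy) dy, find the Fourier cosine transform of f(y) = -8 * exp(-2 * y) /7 -16/(7 * ω^2 + 28) 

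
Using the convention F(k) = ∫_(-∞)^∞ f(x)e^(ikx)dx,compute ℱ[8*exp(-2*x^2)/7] 4*sqrt(2)*sqrt(pi)*exp(-k^2/8)/7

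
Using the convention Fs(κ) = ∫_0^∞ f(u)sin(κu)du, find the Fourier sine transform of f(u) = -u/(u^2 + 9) -pi*exp(-3*κ)/2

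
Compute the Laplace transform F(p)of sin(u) 1/(p^2 + 1)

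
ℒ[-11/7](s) -11/(7 * s)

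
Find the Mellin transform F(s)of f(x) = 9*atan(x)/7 -9*pi*sec(pi*s/2)/(14*s)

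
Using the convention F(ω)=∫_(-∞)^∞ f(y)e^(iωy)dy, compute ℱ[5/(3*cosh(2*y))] 5*pi/(6*cosh(pi*ω/4))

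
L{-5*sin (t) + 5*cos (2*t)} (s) 5*s/ (s^2 + 4) - 5/ (s^2 + 1)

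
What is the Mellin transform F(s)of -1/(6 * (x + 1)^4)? pi * (s - 3) * (s - 2) * (s - 1)/(36 * sin(pi * s))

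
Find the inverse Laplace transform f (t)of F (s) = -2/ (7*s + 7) -2*exp (-t)/7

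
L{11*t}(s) 11/s^2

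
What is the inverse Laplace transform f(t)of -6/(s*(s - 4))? -3*exp(2*t)*sinh(2*t)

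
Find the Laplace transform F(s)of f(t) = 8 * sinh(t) 8/(s^2 - 1)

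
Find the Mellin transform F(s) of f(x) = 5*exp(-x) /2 5*gamma(s) /2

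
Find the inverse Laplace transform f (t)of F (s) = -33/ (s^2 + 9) -11*sin (3*t)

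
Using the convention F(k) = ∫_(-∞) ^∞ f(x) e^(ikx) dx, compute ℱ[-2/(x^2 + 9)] -2*pi*exp(-3*Abs(k) ) /3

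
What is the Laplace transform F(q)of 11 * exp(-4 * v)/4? 11/(4 * (q + 4))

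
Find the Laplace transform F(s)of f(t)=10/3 10/(3*s)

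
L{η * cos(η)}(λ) (λ^2-1)/(λ^2 + 1)^2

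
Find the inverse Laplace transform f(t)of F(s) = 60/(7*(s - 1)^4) 10*t^3*exp(t)/7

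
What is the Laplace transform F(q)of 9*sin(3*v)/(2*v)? 9*atan(3/q)/2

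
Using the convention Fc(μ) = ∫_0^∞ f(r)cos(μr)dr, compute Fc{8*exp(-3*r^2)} 4*sqrt(3)*sqrt(pi)*exp(-μ^2/12)/3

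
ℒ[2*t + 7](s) 7/s + 2/s^2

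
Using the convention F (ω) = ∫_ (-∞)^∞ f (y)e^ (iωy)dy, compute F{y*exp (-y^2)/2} I*sqrt (pi)*ω*exp (-ω^2/4)/4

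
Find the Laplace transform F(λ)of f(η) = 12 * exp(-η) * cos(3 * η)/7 12 * (λ + 1)/(7 * ((λ + 1)^2 + 9))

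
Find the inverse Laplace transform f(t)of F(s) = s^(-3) t^2/2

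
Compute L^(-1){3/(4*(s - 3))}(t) 3*exp(3*t)/4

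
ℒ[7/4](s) 7/(4 * s)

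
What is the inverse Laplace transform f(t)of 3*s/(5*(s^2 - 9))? 3*cosh(3*t)/5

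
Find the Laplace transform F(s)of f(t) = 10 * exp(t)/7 10/(7 * (s - 1))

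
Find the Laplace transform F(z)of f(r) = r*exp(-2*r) (z + 2)^(-2)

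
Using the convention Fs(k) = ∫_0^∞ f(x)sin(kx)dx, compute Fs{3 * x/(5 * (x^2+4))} 3 * pi * exp(-2 * k)/10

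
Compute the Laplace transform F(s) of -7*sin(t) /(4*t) -7*atan(1/s) /4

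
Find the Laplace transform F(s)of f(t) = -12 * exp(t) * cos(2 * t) 12 * (1 - s)/((s - 1)^2 + 4)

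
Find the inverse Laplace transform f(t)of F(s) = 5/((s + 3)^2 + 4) 5*exp(-3*t)*sin(2*t)/2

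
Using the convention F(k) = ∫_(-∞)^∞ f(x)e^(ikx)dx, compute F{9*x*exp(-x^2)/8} 9*I*sqrt(pi)*k*exp(-k^2/4)/16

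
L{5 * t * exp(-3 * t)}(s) 5/(s + 3)^2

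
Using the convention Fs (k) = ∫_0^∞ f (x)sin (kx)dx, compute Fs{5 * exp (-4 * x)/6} 5 * k/ (6 * (k^2 + 16))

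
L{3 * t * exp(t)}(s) 3/(s - 1)^2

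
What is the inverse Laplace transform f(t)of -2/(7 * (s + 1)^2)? -2 * t * exp(-t)/7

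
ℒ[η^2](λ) 2/λ^3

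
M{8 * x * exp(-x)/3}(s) 8 * gamma(s+1)/3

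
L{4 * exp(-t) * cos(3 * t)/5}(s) 4 * (s + 1)/(5 * ((s + 1)^2 + 9))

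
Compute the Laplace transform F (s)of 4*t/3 4/ (3*s^2)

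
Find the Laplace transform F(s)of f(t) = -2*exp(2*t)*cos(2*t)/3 2*(2 - s)/(3*((s - 2)^2 + 4))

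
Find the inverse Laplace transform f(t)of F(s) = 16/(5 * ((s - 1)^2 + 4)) 8 * exp(t) * sin(2 * t)/5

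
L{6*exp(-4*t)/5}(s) 6/(5*(s+4))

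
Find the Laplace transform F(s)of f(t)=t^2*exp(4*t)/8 1/(4*(s - 4)^3)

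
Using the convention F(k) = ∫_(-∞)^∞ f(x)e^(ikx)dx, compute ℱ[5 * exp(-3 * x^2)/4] 5 * sqrt(3) * sqrt(pi) * exp(-k^2/12)/12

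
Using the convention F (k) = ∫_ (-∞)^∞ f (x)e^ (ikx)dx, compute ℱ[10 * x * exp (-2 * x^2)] 5 * sqrt (2) * I * sqrt (pi) * k * exp (-k^2/8)/4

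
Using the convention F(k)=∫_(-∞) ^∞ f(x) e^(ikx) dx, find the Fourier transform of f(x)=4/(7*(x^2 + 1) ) 4*pi*exp(-Abs(k) ) /7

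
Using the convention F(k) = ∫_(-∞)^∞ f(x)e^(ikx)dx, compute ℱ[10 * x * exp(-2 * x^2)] 5 * sqrt(2) * I * sqrt(pi) * k * exp(-k^2/8)/4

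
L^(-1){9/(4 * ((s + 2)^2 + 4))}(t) 9 * exp(-2 * t) * sin(2 * t)/8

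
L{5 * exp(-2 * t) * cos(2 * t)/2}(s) 5 * (s + 2)/(2 * ((s + 2)^2 + 4))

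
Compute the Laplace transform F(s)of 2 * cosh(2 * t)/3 2 * s/(3 * (s^2 - 4))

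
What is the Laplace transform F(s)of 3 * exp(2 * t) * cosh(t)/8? 3 * (s - 2)/(8 * ((s - 2)^2 - 1))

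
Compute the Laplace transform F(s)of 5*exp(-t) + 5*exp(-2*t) 5/(s + 1) + 5/(s + 2)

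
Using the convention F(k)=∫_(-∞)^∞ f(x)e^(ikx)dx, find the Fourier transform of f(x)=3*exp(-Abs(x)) 6/(k^2 + 1)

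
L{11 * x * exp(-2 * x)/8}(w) 11/(8 * (w + 2)^2)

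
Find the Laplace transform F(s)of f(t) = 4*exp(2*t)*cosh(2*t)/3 4*(s - 2)/(3*s*(s - 4))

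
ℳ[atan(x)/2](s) -pi * sec(pi * s/2)/(4 * s)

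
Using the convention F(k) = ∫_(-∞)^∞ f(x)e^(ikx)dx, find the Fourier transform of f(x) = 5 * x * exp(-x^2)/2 5 * I * sqrt(pi) * k * exp(-k^2/4)/4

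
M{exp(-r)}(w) gamma(w)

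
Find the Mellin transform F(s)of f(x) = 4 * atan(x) -2 * pi * sec(pi * s/2)/s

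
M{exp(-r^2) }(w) gamma(w/2) /2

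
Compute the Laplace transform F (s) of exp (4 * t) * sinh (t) 1/ ( (s - 4) ^2 - 1) 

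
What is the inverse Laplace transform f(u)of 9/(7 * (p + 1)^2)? 9 * u * exp(-u)/7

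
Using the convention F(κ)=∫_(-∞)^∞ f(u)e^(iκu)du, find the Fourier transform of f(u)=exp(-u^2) sqrt(pi) * exp(-κ^2/4)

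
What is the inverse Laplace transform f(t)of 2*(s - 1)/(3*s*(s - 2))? 2*exp(t)*cosh(t)/3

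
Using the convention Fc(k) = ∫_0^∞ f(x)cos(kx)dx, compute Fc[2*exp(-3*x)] 6/(k^2 + 9)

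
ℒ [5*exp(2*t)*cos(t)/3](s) 5*(s - 2)/(3*((s - 2)^2 + 1))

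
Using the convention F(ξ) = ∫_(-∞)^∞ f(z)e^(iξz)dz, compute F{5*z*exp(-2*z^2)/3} 5*sqrt(2)*I*sqrt(pi)*ξ*exp(-ξ^2/8)/24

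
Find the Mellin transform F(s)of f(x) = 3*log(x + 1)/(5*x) -3*pi*csc(pi*s)/(5*s - 5)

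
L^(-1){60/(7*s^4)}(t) 10*t^3/7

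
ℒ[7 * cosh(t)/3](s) 7 * s/(3 * (s^2-1))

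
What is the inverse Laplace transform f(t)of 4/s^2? 4 * t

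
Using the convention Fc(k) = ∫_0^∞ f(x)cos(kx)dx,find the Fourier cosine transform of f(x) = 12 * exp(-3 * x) 36/(k^2 + 9)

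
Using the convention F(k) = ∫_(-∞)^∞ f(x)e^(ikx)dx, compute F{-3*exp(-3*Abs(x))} -18/(k^2+9)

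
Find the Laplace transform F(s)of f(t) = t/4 1/(4*s^2)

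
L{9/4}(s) 9/(4*s)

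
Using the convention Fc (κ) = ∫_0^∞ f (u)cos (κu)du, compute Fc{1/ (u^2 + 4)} pi*exp (-2*κ)/4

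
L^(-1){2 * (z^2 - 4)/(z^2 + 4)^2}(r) 2 * r * cos(2 * r)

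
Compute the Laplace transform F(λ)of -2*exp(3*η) -2/(λ - 3)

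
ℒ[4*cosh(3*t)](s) 4*s/(s^2 - 9) 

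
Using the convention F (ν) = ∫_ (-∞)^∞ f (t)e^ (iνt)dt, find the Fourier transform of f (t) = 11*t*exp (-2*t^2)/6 11*sqrt (2)*I*sqrt (pi)*ν*exp (-ν^2/8)/48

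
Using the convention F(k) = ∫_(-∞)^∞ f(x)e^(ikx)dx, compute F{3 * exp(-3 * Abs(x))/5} 18/(5 * (k^2+9))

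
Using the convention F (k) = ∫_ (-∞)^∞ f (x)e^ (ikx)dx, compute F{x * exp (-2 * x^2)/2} sqrt (2) * I * sqrt (pi) * k * exp (-k^2/8)/16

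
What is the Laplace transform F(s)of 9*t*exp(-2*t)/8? 9/(8*(s+2)^2)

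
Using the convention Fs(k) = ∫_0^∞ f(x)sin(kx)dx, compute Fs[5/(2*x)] 5*pi/4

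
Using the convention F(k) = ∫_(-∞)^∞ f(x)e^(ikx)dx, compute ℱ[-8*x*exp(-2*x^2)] -sqrt(2)*I*sqrt(pi)*k*exp(-k^2/8)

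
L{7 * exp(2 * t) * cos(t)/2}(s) 7 * (s - 2)/(2 * ((s - 2)^2 + 1))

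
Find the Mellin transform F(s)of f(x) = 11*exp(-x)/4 11*gamma(s)/4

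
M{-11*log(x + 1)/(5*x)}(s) 11*pi*csc(pi*s)/(5*(s - 1))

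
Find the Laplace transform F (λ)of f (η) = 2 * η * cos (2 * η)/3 2 * (λ^2 - 4)/ (3 * (λ^2 + 4)^2)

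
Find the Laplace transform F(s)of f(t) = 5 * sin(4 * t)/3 20/(3 * (s^2+16))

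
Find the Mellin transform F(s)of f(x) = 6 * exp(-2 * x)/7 6 * gamma(s)/(7 * 2^s)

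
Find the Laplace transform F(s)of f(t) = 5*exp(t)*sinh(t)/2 5/(2*s*(s - 2))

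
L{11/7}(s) 11/(7 * s)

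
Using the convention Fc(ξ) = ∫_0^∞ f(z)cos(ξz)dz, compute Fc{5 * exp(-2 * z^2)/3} 5 * sqrt(2) * sqrt(pi) * exp(-ξ^2/8)/12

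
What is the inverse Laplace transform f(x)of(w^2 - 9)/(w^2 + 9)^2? x*cos(3*x)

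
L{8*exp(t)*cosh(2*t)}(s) 8*(s - 1)/((s - 1)^2 - 4)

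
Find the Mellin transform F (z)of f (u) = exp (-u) gamma (z)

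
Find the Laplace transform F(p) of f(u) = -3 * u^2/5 -6/(5 * p^3) 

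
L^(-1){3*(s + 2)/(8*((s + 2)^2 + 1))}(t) 3*exp(-2*t)*cos(t)/8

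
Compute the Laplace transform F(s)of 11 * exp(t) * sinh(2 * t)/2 11/((s - 1)^2 - 4)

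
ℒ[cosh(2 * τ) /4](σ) σ/(4 * (σ^2 - 4) ) 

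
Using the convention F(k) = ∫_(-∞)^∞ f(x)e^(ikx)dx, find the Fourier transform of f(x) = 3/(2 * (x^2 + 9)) pi * exp(-3 * Abs(k))/2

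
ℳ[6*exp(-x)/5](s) 6*gamma(s)/5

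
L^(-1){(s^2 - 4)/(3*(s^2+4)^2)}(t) t*cos(2*t)/3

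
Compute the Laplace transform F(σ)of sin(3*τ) 3/(σ^2 + 9)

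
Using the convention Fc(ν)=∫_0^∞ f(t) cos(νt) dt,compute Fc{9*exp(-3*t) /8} 27/(8*(ν^2 + 9) ) 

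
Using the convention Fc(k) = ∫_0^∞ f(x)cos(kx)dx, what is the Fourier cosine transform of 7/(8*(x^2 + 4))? 7*pi*exp(-2*k)/32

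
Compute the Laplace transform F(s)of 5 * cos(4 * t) 5 * s/(s^2 + 16)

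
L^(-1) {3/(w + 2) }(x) 3*exp(-2*x) 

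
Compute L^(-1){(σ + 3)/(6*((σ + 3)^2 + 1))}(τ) exp(-3*τ)*cos(τ)/6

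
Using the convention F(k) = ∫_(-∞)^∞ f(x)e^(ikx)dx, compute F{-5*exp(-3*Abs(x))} -30/(k^2 + 9)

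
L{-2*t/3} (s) -2/ (3*s^2)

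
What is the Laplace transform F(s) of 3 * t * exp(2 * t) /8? 3/(8 * (s - 2) ^2) 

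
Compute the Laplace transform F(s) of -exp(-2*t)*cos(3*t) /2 (-s - 2) /(2*((s + 2) ^2 + 9) ) 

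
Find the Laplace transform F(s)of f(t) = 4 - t 4/s - 1/s^2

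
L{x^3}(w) 6/w^4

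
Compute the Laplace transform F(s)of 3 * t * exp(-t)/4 3/(4 * (s + 1)^2)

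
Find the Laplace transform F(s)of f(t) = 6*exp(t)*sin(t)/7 6/(7*((s - 1)^2 + 1))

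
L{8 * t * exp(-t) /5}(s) 8/(5 * (s + 1) ^2) 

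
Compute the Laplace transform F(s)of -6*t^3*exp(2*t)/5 -36/(5*(s - 2)^4)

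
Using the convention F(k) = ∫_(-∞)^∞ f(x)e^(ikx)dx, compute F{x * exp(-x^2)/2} I * sqrt(pi) * k * exp(-k^2/4)/4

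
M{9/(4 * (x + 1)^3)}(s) 9 * pi * (s - 2) * (s - 1)/(8 * sin(pi * s))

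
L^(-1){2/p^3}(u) u^2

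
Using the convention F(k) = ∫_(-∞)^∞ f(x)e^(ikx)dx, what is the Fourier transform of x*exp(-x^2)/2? I*sqrt(pi)*k*exp(-k^2/4)/4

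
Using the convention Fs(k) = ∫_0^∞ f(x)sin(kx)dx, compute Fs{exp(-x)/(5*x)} atan(k)/5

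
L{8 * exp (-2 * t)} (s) 8/ (s + 2)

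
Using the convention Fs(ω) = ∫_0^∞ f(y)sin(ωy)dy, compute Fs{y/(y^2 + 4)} pi*exp(-2*ω)/2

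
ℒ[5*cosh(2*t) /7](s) 5*s/(7*(s^2 - 4) ) 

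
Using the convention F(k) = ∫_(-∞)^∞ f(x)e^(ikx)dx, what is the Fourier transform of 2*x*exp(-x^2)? I*sqrt(pi)*k*exp(-k^2/4)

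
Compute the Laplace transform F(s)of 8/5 8/(5 * s)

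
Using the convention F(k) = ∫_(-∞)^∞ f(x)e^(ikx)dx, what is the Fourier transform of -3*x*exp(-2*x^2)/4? -3*sqrt(2)*I*sqrt(pi)*k*exp(-k^2/8)/32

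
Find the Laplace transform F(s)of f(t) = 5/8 5/(8 * s)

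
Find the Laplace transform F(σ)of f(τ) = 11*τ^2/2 11/σ^3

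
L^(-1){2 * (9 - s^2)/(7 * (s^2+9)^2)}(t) -2 * t * cos(3 * t)/7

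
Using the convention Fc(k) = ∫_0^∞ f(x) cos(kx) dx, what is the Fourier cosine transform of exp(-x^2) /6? sqrt(pi)*exp(-k^2/4) /12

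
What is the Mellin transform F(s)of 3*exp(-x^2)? 3*gamma(s/2)/2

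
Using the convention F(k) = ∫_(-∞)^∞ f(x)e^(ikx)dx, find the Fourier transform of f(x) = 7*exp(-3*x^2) 7*sqrt(3)*sqrt(pi)*exp(-k^2/12)/3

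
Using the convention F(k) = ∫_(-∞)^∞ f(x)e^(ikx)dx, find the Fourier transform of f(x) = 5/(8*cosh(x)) 5*pi/(8*cosh(pi*k/2))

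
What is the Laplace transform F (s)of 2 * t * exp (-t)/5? 2/ (5 * (s+1)^2)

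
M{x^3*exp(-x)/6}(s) gamma(s + 3)/6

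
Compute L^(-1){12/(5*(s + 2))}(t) 12*exp(-2*t)/5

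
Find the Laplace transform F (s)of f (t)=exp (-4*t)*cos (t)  (s + 4)/ ( (s + 4)^2 + 1)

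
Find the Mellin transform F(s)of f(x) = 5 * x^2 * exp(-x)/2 5 * gamma(s + 2)/2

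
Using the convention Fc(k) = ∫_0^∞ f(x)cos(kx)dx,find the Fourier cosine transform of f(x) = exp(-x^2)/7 sqrt(pi)*exp(-k^2/4)/14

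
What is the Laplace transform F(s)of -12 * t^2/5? -24/(5 * s^3)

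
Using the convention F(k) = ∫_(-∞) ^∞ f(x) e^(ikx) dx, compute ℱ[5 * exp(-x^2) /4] 5 * sqrt(pi) * exp(-k^2/4) /4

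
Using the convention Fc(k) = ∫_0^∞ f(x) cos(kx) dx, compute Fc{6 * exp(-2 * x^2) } 3 * sqrt(2) * sqrt(pi) * exp(-k^2/8) /2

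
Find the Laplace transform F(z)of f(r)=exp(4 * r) 1/(z - 4)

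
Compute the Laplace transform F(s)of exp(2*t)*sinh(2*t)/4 1/(2*s*(s - 4))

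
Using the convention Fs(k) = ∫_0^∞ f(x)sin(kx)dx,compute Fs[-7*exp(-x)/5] -7*k/(5*k^2 + 5)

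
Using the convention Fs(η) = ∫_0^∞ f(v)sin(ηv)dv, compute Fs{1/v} pi/2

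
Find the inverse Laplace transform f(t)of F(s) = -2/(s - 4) -2 * exp(4 * t)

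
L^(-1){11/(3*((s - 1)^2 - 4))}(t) 11*exp(t)*sinh(2*t)/6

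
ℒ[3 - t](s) 3/s - 1/s^2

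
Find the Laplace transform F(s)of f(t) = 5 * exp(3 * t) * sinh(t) 5/((s - 3)^2 - 1)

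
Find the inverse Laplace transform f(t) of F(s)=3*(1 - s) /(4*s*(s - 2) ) -3*exp(t)*cosh(t) /4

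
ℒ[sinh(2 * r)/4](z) 1/(2 * (z^2 - 4))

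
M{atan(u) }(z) -pi*sec(pi*z/2) /(2*z) 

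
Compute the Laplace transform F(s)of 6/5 6/(5 * s)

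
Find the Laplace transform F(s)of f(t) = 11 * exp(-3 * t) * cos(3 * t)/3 11 * (s + 3)/(3 * ((s + 3)^2 + 9))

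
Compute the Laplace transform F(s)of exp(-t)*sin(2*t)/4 1/(2*((s + 1)^2 + 4))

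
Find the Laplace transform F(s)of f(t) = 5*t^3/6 5/s^4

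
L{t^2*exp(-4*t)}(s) 2/(s+4)^3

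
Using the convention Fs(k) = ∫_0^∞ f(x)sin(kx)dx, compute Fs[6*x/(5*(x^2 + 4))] 3*pi*exp(-2*k)/5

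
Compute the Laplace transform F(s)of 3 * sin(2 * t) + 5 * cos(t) 5 * s/(s^2 + 1) + 6/(s^2 + 4)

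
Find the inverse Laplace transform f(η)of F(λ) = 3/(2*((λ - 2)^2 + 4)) 3*exp(2*η)*sin(2*η)/4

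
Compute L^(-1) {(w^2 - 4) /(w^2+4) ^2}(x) x*cos(2*x) 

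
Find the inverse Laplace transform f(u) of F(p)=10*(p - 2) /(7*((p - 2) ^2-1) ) 10*exp(2*u)*cosh(u) /7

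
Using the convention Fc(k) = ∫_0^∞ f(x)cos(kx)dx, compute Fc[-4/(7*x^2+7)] -2*pi*exp(-k)/7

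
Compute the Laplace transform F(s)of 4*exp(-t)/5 4/(5*(s + 1))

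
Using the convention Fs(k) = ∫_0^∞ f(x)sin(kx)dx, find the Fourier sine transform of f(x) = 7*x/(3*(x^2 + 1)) 7*pi*exp(-k)/6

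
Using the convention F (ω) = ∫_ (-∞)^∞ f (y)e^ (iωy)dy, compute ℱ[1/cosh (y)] pi/cosh (pi * ω/2)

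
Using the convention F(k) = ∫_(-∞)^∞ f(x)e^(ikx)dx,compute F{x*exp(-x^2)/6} I*sqrt(pi)*k*exp(-k^2/4)/12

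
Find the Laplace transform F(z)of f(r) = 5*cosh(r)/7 5*z/(7*(z^2 - 1))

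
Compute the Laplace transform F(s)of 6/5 6/(5 * s)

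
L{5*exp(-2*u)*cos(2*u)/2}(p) 5*(p+2)/(2*((p+2)^2+4))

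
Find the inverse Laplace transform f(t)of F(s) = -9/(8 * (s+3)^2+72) -3 * exp(-3 * t) * sin(3 * t)/8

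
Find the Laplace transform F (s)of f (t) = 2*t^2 4/s^3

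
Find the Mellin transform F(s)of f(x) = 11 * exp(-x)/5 11 * gamma(s)/5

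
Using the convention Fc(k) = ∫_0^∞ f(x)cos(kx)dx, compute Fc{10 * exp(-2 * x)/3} 20/(3 * (k^2 + 4))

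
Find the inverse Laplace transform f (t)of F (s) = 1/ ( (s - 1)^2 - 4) exp (t) * sinh (2 * t)/2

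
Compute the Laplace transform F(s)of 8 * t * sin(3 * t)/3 16 * s/(s^2 + 9)^2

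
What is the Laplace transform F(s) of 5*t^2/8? 5/(4*s^3) 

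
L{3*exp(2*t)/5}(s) 3/(5*(s - 2))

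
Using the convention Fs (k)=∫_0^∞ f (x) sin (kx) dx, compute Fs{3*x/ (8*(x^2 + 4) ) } 3*pi*exp (-2*k) /16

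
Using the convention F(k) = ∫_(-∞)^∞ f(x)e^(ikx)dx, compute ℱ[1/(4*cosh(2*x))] pi/(8*cosh(pi*k/4))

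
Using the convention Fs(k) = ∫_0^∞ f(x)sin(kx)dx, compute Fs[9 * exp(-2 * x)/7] 9 * k/(7 * (k^2 + 4))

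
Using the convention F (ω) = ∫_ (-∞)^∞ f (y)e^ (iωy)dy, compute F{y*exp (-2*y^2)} sqrt (2)*I*sqrt (pi)*ω*exp (-ω^2/8)/8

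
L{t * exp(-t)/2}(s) 1/(2 * (s + 1)^2)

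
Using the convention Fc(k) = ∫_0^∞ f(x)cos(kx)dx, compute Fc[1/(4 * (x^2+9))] pi * exp(-3 * k)/24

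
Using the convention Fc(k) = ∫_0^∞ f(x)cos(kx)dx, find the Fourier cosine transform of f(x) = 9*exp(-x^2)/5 9*sqrt(pi)*exp(-k^2/4)/10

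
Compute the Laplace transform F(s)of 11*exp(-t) 11/(s + 1)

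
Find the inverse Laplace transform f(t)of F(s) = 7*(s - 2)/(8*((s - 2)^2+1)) 7*exp(2*t)*cos(t)/8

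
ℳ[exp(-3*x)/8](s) gamma(s)/(8*3^s)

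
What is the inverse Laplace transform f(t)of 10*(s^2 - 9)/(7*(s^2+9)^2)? 10*t*cos(3*t)/7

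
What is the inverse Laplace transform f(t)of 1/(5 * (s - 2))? exp(2 * t)/5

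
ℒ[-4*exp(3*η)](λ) -4/(λ - 3)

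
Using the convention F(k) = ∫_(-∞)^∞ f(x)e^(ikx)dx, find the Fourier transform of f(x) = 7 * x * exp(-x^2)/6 7 * I * sqrt(pi) * k * exp(-k^2/4)/12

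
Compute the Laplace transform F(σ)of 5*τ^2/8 5/(4*σ^3)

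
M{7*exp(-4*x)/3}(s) 7*gamma(s)/(3*4^s)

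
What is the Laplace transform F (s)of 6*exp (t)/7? 6/ (7*(s - 1))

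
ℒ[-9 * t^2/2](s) -9/s^3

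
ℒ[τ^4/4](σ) 6/σ^5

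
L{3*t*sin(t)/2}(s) 3*s/(s^2 + 1)^2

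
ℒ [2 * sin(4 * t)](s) 8/(s^2 + 16)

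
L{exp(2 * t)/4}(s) 1/(4 * (s - 2))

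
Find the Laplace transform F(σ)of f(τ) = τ σ^(-2)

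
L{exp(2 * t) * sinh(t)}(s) 1/((s - 2)^2 - 1)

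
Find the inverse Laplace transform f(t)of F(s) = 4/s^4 2*t^3/3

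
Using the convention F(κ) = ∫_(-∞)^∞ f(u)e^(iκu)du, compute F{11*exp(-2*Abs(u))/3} 44/(3*(κ^2 + 4))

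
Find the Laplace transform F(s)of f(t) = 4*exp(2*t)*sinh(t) 4/((s - 2)^2-1)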